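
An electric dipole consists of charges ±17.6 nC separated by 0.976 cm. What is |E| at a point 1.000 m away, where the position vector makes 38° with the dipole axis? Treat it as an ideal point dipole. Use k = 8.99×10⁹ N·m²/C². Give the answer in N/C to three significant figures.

Dipole moment p = qd = (1.76×10⁻⁸ C)(0.00976 m) = 1.718×10⁻¹⁰ C·m.
At angle θ the dipole field magnitude is E = (kp/r³)·√(1 + 3cos²θ).
kp/r³ = (8.99×10⁹)(1.718×10⁻¹⁰) / (1.00)³ = 1.544 N/C.
√(1 + 3cos²38°) = √(1 + 3·0.6210) = √2.8629 ≈ 1.6920.
E ≈ 1.544 × 1.692 = 2.613 N/C.

E ≈ 2.61 N/C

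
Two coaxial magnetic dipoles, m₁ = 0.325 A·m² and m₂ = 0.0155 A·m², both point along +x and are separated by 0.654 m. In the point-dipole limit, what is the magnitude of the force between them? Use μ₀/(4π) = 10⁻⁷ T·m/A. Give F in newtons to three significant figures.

On-axis B of dipole 1: B = (μ₀/4π)·2m₁/r³. Force on dipole 2: F = m₂·dB/dr.
dB/dr = −(μ₀/4π)·6m₁/r⁴, so |F| = (μ₀/4π)·6m₁m₂/r⁴.
F = 6(10⁻⁷)(0.325)(0.0155)/(0.654)⁴ = 1.652×10⁻⁸ N.

F ≈ 1.65×10⁻⁸ N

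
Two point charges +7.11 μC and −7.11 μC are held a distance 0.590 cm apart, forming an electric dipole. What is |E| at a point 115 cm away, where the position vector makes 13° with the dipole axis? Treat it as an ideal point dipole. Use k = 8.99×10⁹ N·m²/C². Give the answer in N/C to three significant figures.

E ≈ 486 N/C

Dipole moment p = qd = (7.11×10⁻⁶ C)(0.00590 m) = 4.195×10⁻⁸ C·m.
At angle θ the dipole field magnitude is E = (kp/r³)·√(1 + 3cos²θ).
kp/r³ = (8.99×10⁹)(4.195×10⁻⁸) / (1.15)³ = 248.0 N/C.
√(1 + 3cos²13°) = √(1 + 3·0.9494) = √3.8482 ≈ 1.9617.
E ≈ 248.0 × 1.962 = 486.4 N/C.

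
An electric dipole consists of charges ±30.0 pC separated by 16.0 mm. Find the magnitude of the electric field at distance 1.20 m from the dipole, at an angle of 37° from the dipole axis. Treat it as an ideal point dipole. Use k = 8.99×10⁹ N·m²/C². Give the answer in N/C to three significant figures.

E ≈ 0.00426 N/C

Dipole moment p = qd = (3.00×10⁻¹¹ C)(0.0160 m) = 4.80×10⁻¹³ C·m.
At angle θ the dipole field magnitude is E = (kp/r³)·√(1 + 3cos²θ).
kp/r³ = (8.99×10⁹)(4.80×10⁻¹³) / (1.20)³ = 0.002497 N/C.
√(1 + 3cos²37°) = √(1 + 3·0.6378) = √2.9135 ≈ 1.7069.
E ≈ 0.002497 × 1.707 = 0.004262 N/C.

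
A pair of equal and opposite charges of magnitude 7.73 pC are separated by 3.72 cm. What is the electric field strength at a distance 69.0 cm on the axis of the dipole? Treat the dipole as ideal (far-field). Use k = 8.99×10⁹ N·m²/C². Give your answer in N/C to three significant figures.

Dipole moment p = qd = (7.73×10⁻¹² C)(0.0372 m) = 2.876×10⁻¹³ C·m.
On the dipole axis E = 2kp/r³.
E = 2·(8.99×10⁹)(2.876×10⁻¹³) / (0.690)³ = 0.01574 N/C.

E ≈ 0.0157 N/C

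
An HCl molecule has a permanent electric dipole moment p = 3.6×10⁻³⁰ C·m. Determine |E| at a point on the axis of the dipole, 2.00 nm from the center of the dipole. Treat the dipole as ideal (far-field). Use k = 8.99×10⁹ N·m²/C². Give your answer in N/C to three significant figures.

On the dipole axis E = 2kp/r³.
E = 2·(8.99×10⁹)(3.60×10⁻³⁰) / (2.00×10⁻⁹)³ = 8.091×10⁶ N/C.

E ≈ 8.09×10⁶ N/C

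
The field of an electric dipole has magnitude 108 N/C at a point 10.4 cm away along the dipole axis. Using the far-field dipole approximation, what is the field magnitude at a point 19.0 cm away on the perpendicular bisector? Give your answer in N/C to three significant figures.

Dipole fields scale as 1/r³ in the far field.
The axial field is twice the equatorial field at the same r, so the geometry factor is 1/2.
E₂ = E₁ · (1/2) · (r₁/r₂)³ = 108 · 0.5 · (10.4/19.0)³.
(r₁/r₂)³ = (0.5474)³ = 0.164.
E₂ ≈ 8.856 N/C.

E ≈ 8.86 N/C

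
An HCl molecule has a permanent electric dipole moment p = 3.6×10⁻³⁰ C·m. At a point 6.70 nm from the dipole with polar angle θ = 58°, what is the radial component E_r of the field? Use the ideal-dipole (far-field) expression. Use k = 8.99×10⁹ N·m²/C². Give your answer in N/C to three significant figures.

E_r ≈ 1.14×10⁵ N/C

For a dipole, E_r = (2kp cosθ)/r³.
kp/r³ = (8.99×10⁹)(3.60×10⁻³⁰)/(6.70×10⁻⁹)³ = 1.076×10⁵ N/C.
E_r = 2·1.076×10⁵·cos58° = 1.140×10⁵ N/C.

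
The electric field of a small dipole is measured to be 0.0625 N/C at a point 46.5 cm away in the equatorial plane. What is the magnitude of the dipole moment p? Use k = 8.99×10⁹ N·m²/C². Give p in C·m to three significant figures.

p ≈ 6.99×10⁻¹³ C·m

In the equatorial plane E = kp/r³, so p = Er³/(k).
p = (0.0625)·(0.465)³ / (8.99×10⁹) = 6.990×10⁻¹³ C·m.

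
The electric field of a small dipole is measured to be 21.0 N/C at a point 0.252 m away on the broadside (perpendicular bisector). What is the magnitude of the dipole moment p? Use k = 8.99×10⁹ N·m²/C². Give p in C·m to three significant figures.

p ≈ 3.74×10⁻¹¹ C·m

In the equatorial plane E = kp/r³, so p = Er³/(k).
p = (21.0)·(0.252)³ / (8.99×10⁹) = 3.738×10⁻¹¹ C·m.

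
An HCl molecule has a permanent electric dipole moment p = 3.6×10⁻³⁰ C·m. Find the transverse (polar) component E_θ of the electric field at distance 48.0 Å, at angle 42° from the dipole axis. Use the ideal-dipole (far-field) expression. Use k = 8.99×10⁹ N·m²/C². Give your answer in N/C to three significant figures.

For a dipole, E_θ = (kp sinθ)/r³.
kp/r³ = (8.99×10⁹)(3.60×10⁻³⁰)/(4.80×10⁻⁹)³ = 2.926×10⁵ N/C.
E_θ = 2.926×10⁵·sin42° = 1.958×10⁵ N/C.

E_θ ≈ 1.96×10⁵ N/C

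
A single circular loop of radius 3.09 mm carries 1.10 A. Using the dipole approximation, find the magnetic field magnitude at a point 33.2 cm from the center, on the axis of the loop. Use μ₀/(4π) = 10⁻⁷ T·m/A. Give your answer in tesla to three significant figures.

Magnetic moment m = IA = Iπa² = (1.10)·π·(0.00309)² = 3.30×10⁻⁵ A·m².
On axis B = (μ₀/4π)·2m/r³.
B = 2·(10⁻⁷)·(3.30×10⁻⁵) / (0.332)³ = 1.804×10⁻¹⁰ T.

B ≈ 1.80×10⁻¹⁰ T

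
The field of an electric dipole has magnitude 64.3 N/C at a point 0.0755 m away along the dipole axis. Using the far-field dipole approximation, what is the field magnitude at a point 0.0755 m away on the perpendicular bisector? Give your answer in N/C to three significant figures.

Dipole fields scale as 1/r³ in the far field.
The axial field is twice the equatorial field at the same r, so the geometry factor is 1/2.
E₂ = E₁ · (1/2) · (r₁/r₂)³ = 64.3 · 0.5 · (0.0755/0.0755)³.
(r₁/r₂)³ = (1)³ = 1.
E₂ ≈ 32.15 N/C.

E ≈ 32.2 N/C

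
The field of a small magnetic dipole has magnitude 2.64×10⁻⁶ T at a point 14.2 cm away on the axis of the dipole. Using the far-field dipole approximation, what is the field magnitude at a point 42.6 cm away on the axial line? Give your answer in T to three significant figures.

B ≈ 9.78×10⁻⁸ T

Dipole fields scale as 1/r³ in the far field; the geometry is the same at both points.
B₂ = B₁ · (r₁/r₂)³ = 2.64×10⁻⁶ · (14.2/42.6)³.
(r₁/r₂)³ = (0.3333)³ = 0.03704.
B₂ ≈ 9.778×10⁻⁸ T.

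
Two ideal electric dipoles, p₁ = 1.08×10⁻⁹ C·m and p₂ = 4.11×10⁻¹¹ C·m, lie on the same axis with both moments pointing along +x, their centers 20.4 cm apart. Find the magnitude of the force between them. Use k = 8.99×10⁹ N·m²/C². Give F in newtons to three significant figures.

F ≈ 1.38×10⁻⁶ N

On-axis field of dipole 1 at distance r: E = 2kp₁/r³. Force on dipole 2 is F = p₂·dE/dr (gradient along axis).
dE/dr = −6kp₁/r⁴, so |F| = 6kp₁p₂/r⁴ (attractive for aligned moments).
F = 6(8.99×10⁹)(1.08×10⁻⁹)(4.11×10⁻¹¹)/(0.204)⁴ = 1.382×10⁻⁶ N.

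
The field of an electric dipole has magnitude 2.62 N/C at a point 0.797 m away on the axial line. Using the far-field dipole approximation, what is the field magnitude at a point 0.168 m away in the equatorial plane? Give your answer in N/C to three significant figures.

Dipole fields scale as 1/r³ in the far field.
The axial field is twice the equatorial field at the same r, so the geometry factor is 1/2.
E₂ = E₁ · (1/2) · (r₁/r₂)³ = 2.62 · 0.5 · (0.797/0.168)³.
(r₁/r₂)³ = (4.744)³ = 106.8.
E₂ ≈ 139.9 N/C.

E ≈ 140 N/C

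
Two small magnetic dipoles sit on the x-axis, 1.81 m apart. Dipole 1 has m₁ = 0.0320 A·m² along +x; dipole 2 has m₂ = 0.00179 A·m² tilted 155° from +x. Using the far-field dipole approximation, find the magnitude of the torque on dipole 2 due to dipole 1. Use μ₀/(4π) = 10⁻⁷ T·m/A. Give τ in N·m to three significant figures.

τ ≈ 8.16×10⁻¹³ N·m

Dipole B is on the axis of dipole A, so B₁ there is axial: B₁ = (μ₀/4π)·2m₁/r³ along +x.
B₁ = 2(10⁻⁷)(0.0320)/(1.81)³ = 1.079×10⁻⁹ T.
τ = m₂ B₁ sinθ.
τ = (0.00179)(1.079×10⁻⁹)·sin155° = 8.165×10⁻¹³ N·m.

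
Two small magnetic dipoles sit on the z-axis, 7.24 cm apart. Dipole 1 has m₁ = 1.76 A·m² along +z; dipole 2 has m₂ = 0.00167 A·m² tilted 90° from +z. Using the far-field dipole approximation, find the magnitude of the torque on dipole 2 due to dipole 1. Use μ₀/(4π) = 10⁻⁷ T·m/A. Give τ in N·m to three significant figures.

Dipole B is on the axis of dipole A, so B₁ there is axial: B₁ = (μ₀/4π)·2m₁/r³ along +z.
B₁ = 2(10⁻⁷)(1.76)/(0.0724)³ = 9.275×10⁻⁴ T.
τ = m₂ B₁ sinθ.
τ = (0.00167)(9.275×10⁻⁴)·sin90° = 1.549×10⁻⁶ N·m.

τ ≈ 1.55×10⁻⁶ N·m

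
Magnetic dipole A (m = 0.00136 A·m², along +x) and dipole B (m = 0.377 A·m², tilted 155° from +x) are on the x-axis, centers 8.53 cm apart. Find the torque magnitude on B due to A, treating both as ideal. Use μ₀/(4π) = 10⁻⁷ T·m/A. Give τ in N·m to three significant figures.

Dipole B is on the axis of dipole A, so B₁ there is axial: B₁ = (μ₀/4π)·2m₁/r³ along +x.
B₁ = 2(10⁻⁷)(0.00136)/(0.0853)³ = 4.382×10⁻⁷ T.
τ = m₂ B₁ sinθ.
τ = (0.377)(4.382×10⁻⁷)·sin155° = 6.983×10⁻⁸ N·m.

τ ≈ 6.98×10⁻⁸ N·m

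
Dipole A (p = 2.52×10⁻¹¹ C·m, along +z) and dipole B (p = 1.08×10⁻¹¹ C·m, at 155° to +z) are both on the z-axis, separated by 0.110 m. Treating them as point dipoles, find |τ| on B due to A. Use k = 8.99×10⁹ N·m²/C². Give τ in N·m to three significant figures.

τ ≈ 1.55×10⁻⁹ N·m

The second dipole sits on the axis of the first, so the field there is axial: E₁ = 2kp₁/r³ along +z.
E₁ = 2(8.99×10⁹)(2.52×10⁻¹¹)/(0.110)³ = 340.4 N/C.
Torque on the second dipole: τ = p₂ E₁ sinθ.
τ = (1.08×10⁻¹¹)(340.4)·sin155° = 1.554×10⁻⁹ N·m.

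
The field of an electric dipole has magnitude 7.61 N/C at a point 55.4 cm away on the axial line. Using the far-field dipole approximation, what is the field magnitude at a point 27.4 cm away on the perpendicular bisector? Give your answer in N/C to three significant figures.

E ≈ 31.5 N/C

Dipole fields scale as 1/r³ in the far field.
The axial field is twice the equatorial field at the same r, so the geometry factor is 1/2.
E₂ = E₁ · (1/2) · (r₁/r₂)³ = 7.61 · 0.5 · (55.4/27.4)³.
(r₁/r₂)³ = (2.022)³ = 8.266.
E₂ ≈ 31.45 N/C.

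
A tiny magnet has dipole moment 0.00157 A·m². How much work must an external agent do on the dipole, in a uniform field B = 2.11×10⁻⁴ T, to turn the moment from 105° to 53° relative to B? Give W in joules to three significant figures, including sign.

W_ext = ΔU = −mB cosθ₂ + mB cosθ₁ = mB(cosθ₁ − cosθ₂).
W = (0.00157)(2.11×10⁻⁴)·(cos105° − cos53°) = (3.313×10⁻⁷)·(-0.8606) = -2.851×10⁻⁷ J.

W ≈ -2.85×10⁻⁷ J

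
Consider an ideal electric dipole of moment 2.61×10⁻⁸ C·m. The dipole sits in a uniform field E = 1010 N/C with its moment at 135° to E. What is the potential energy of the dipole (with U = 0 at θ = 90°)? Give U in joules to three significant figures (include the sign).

U = −p·E = −pE cosθ.
U = −(2.61×10⁻⁸)(1010)·cos135° = 1.864×10⁻⁵ J.

U ≈ 1.86×10⁻⁵ J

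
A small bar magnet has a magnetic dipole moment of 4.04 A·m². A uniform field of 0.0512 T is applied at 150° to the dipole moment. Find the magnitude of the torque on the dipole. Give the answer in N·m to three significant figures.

Torque on a magnetic dipole: τ = mB sinθ.
τ = (4.04)(0.0512)·sin150° = 0.1034 N·m.

τ ≈ 0.103 N·m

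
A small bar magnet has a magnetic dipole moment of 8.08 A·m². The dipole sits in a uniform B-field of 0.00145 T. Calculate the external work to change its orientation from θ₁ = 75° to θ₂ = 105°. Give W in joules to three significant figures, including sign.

W_ext = ΔU = −mB cosθ₂ + mB cosθ₁ = mB(cosθ₁ − cosθ₂).
W = (8.08)(0.00145)·(cos75° − cos105°) = (0.01172)·(+0.5176) = 0.006065 J.

W ≈ 0.00606 J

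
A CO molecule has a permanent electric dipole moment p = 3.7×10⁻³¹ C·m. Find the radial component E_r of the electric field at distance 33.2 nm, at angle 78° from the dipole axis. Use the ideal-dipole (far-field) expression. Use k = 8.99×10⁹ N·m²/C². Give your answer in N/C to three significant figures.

E_r ≈ 37.8 N/C

For a dipole, E_r = (2kp cosθ)/r³.
kp/r³ = (8.99×10⁹)(3.70×10⁻³¹)/(3.32×10⁻⁸)³ = 90.90 N/C.
E_r = 2·90.90·cos78° = 37.80 N/C.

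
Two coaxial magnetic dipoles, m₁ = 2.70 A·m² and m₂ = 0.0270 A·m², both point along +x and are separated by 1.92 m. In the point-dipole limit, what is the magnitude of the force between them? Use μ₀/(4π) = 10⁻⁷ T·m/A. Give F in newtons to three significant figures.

On-axis B of dipole 1: B = (μ₀/4π)·2m₁/r³. Force on dipole 2: F = m₂·dB/dr.
dB/dr = −(μ₀/4π)·6m₁/r⁴, so |F| = (μ₀/4π)·6m₁m₂/r⁴.
F = 6(10⁻⁷)(2.70)(0.0270)/(1.92)⁴ = 3.219×10⁻⁹ N.

F ≈ 3.22×10⁻⁹ N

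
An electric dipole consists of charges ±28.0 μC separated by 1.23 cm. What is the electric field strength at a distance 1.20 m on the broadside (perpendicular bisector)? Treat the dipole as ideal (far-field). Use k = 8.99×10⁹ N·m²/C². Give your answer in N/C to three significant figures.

Dipole moment p = qd = (2.80×10⁻⁵ C)(0.0123 m) = 3.444×10⁻⁷ C·m.
In the equatorial plane E = kp/r³.
E = (8.99×10⁹)(3.444×10⁻⁷) / (1.20)³ = 1792 N/C.

E ≈ 1790 N/C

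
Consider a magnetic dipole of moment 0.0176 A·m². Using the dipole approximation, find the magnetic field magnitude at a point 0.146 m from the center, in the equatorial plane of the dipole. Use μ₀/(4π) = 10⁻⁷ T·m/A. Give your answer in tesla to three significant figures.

B ≈ 5.66×10⁻⁷ T

In the equatorial plane B = (μ₀/4π)·m/r³ (half the axial value).
B = (10⁻⁷)·(0.0176) / (0.146)³ = 5.655×10⁻⁷ T.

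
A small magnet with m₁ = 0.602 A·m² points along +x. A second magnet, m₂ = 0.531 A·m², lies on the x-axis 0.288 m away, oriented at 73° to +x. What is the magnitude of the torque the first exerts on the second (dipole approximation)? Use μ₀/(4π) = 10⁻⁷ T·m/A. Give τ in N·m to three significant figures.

Dipole B is on the axis of dipole A, so B₁ there is axial: B₁ = (μ₀/4π)·2m₁/r³ along +x.
B₁ = 2(10⁻⁷)(0.602)/(0.288)³ = 5.040×10⁻⁶ T.
τ = m₂ B₁ sinθ.
τ = (0.531)(5.040×10⁻⁶)·sin73° = 2.559×10⁻⁶ N·m.

τ ≈ 2.56×10⁻⁶ N·m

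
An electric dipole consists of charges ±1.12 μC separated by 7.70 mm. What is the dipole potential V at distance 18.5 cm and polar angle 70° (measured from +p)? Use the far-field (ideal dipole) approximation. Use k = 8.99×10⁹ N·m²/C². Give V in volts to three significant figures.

V ≈ 775 V

Dipole moment p = qd = (1.12×10⁻⁶ C)(0.00770 m) = 8.624×10⁻⁹ C·m.
The dipole potential is V = kp cosθ / r².
V = (8.99×10⁹)(8.624×10⁻⁹)·cos70° / (0.185)² = 774.8 V.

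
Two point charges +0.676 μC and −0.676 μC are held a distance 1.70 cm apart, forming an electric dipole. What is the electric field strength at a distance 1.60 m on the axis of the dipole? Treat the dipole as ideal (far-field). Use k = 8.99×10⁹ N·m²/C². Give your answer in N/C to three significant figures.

E ≈ 50.4 N/C

Dipole moment p = qd = (6.76×10⁻⁷ C)(0.0170 m) = 1.149×10⁻⁸ C·m.
On the dipole axis E = 2kp/r³.
E = 2·(8.99×10⁹)(1.149×10⁻⁸) / (1.60)³ = 50.44 N/C.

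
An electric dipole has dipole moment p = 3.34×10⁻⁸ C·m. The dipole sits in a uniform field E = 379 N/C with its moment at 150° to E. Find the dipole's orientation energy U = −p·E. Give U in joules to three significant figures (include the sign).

U = −p·E = −pE cosθ.
U = −(3.34×10⁻⁸)(379)·cos150° = 1.096×10⁻⁵ J.

U ≈ 1.10×10⁻⁵ J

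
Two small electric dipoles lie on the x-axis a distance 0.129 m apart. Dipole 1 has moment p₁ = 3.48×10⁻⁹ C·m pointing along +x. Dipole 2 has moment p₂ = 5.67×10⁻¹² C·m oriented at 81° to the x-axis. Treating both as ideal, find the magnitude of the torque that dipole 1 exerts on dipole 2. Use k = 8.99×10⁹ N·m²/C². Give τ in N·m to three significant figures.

The second dipole sits on the axis of the first, so the field there is axial: E₁ = 2kp₁/r³ along +x.
E₁ = 2(8.99×10⁹)(3.48×10⁻⁹)/(0.129)³ = 2.915×10⁴ N/C.
Torque on the second dipole: τ = p₂ E₁ sinθ.
τ = (5.67×10⁻¹²)(2.915×10⁴)·sin81° = 1.632×10⁻⁷ N·m.

τ ≈ 1.63×10⁻⁷ N·m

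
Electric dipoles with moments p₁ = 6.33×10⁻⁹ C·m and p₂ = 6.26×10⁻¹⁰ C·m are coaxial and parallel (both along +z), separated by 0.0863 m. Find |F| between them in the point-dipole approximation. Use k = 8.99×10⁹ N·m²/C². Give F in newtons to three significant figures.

F ≈ 0.00385 N

On-axis field of dipole 1 at distance r: E = 2kp₁/r³. Force on dipole 2 is F = p₂·dE/dr (gradient along axis).
dE/dr = −6kp₁/r⁴, so |F| = 6kp₁p₂/r⁴ (attractive for aligned moments).
F = 6(8.99×10⁹)(6.33×10⁻⁹)(6.26×10⁻¹⁰)/(0.0863)⁴ = 0.003853 N.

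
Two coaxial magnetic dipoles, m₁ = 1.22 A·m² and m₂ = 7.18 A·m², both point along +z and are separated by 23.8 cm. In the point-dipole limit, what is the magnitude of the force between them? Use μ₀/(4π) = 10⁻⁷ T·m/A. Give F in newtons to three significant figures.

On-axis B of dipole 1: B = (μ₀/4π)·2m₁/r³. Force on dipole 2: F = m₂·dB/dr.
dB/dr = −(μ₀/4π)·6m₁/r⁴, so |F| = (μ₀/4π)·6m₁m₂/r⁴.
F = 6(10⁻⁷)(1.22)(7.18)/(0.238)⁴ = 0.001638 N.

F ≈ 0.00164 N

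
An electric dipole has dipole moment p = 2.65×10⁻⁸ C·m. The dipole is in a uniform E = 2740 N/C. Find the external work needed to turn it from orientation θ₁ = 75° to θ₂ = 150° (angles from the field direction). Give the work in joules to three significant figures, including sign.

W_ext = ΔU = U(θ₂) − U(θ₁) = −pE cosθ₂ − (−pE cosθ₁) = pE(cosθ₁ − cosθ₂).
W = (2.65×10⁻⁸)(2740)·(cos75° − cos150°) = (7.261×10⁻⁵)·(+1.1248) = 8.167×10⁻⁵ J.

W ≈ 8.17×10⁻⁵ J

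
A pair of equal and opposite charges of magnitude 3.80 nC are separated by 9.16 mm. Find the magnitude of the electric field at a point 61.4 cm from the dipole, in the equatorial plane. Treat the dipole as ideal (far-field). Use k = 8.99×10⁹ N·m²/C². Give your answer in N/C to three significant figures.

E ≈ 1.35 N/C

Dipole moment p = qd = (3.80×10⁻⁹ C)(0.00916 m) = 3.481×10⁻¹¹ C·m.
In the equatorial plane E = kp/r³.
E = (8.99×10⁹)(3.481×10⁻¹¹) / (0.614)³ = 1.352 N/C.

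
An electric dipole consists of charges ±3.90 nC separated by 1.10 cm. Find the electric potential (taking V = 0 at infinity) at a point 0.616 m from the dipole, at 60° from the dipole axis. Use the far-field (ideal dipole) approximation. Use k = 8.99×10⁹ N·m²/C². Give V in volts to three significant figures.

Dipole moment p = qd = (3.90×10⁻⁹ C)(0.0110 m) = 4.29×10⁻¹¹ C·m.
The dipole potential is V = kp cosθ / r².
V = (8.99×10⁹)(4.29×10⁻¹¹)·cos60° / (0.616)² = 0.5082 V.

V ≈ 0.508 V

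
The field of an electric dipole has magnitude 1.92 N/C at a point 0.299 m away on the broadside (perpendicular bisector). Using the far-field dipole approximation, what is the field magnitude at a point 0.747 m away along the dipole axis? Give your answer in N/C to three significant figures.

Dipole fields scale as 1/r³ in the far field.
The axial field is twice the equatorial field at the same r, so the geometry factor is 2/1.
E₂ = E₁ · (2/1) · (r₁/r₂)³ = 1.92 · 2 · (0.299/0.747)³.
(r₁/r₂)³ = (0.4003)³ = 0.06413.
E₂ ≈ 0.2463 N/C.

E ≈ 0.246 N/C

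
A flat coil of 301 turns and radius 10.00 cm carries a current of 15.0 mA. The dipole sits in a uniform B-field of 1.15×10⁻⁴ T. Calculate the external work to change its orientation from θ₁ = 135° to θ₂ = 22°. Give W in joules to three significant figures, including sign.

m = NIA = NIπa² = 301·(0.0150)·π·(0.100)² = 0.1418 A·m².
W_ext = ΔU = −mB cosθ₂ + mB cosθ₁ = mB(cosθ₁ − cosθ₂).
W = (0.1418)(1.15×10⁻⁴)·(cos135° − cos22°) = (1.631×10⁻⁵)·(-1.6343) = -2.665×10⁻⁵ J.

W ≈ -2.67×10⁻⁵ J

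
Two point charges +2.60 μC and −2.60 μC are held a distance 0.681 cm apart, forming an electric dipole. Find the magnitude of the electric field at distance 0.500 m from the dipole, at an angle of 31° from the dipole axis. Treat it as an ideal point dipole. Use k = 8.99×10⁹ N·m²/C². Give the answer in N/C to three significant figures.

E ≈ 2280 N/C

Dipole moment p = qd = (2.60×10⁻⁶ C)(0.00681 m) = 1.771×10⁻⁸ C·m.
At angle θ the dipole field magnitude is E = (kp/r³)·√(1 + 3cos²θ).
kp/r³ = (8.99×10⁹)(1.771×10⁻⁸) / (0.500)³ = 1274 N/C.
√(1 + 3cos²31°) = √(1 + 3·0.7347) = √3.2042 ≈ 1.7900.
E ≈ 1274 × 1.790 = 2280 N/C.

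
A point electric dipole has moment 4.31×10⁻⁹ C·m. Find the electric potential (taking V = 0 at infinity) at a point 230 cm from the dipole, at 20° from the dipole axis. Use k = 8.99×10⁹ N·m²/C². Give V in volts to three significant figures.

V ≈ 6.88 V

The dipole potential is V = kp cosθ / r².
V = (8.99×10⁹)(4.31×10⁻⁹)·cos20° / (2.30)² = 6.883 V.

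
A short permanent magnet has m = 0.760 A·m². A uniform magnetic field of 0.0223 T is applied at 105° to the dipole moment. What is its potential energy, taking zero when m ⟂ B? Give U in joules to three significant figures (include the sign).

U = −m·B = −mB cosθ.
U = −(0.760)(0.0223)·cos105° = 0.004386 J.

U ≈ 0.00439 J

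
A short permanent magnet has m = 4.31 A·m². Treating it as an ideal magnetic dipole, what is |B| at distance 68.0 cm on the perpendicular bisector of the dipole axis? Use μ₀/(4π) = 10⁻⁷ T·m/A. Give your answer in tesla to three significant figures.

B ≈ 1.37×10⁻⁶ T

In the equatorial plane B = (μ₀/4π)·m/r³ (half the axial value).
B = (10⁻⁷)·(4.31) / (0.680)³ = 1.371×10⁻⁶ T.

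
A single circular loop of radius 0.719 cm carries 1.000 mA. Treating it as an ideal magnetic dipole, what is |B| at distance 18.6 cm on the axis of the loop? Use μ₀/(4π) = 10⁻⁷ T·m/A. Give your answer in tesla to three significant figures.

Magnetic moment m = IA = Iπa² = (0.00100)·π·(0.00719)² = 1.624×10⁻⁷ A·m².
On axis B = (μ₀/4π)·2m/r³.
B = 2·(10⁻⁷)·(1.624×10⁻⁷) / (0.186)³ = 5.048×10⁻¹² T.

B ≈ 5.05×10⁻¹² T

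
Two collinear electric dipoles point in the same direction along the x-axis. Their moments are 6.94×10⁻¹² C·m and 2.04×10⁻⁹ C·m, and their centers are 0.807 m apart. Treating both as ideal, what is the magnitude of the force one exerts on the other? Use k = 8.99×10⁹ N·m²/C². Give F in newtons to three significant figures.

On-axis field of dipole 1 at distance r: E = 2kp₁/r³. Force on dipole 2 is F = p₂·dE/dr (gradient along axis).
dE/dr = −6kp₁/r⁴, so |F| = 6kp₁p₂/r⁴ (attractive for aligned moments).
F = 6(8.99×10⁹)(6.94×10⁻¹²)(2.04×10⁻⁹)/(0.807)⁴ = 1.801×10⁻⁹ N.

F ≈ 1.80×10⁻⁹ N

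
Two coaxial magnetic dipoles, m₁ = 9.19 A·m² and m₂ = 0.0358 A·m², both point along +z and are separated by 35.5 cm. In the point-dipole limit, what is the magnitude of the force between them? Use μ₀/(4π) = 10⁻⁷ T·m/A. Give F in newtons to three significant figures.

On-axis B of dipole 1: B = (μ₀/4π)·2m₁/r³. Force on dipole 2: F = m₂·dB/dr.
dB/dr = −(μ₀/4π)·6m₁/r⁴, so |F| = (μ₀/4π)·6m₁m₂/r⁴.
F = 6(10⁻⁷)(9.19)(0.0358)/(0.355)⁴ = 1.243×10⁻⁵ N.

F ≈ 1.24×10⁻⁵ N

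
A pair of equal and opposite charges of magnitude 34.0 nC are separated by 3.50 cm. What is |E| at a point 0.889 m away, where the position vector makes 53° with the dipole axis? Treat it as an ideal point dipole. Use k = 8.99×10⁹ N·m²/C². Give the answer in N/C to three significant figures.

E ≈ 22.0 N/C

Dipole moment p = qd = (3.40×10⁻⁸ C)(0.0350 m) = 1.19×10⁻⁹ C·m.
At angle θ the dipole field magnitude is E = (kp/r³)·√(1 + 3cos²θ).
kp/r³ = (8.99×10⁹)(1.19×10⁻⁹) / (0.889)³ = 15.23 N/C.
√(1 + 3cos²53°) = √(1 + 3·0.3622) = √2.0865 ≈ 1.4445.
E ≈ 15.23 × 1.444 = 21.99 N/C.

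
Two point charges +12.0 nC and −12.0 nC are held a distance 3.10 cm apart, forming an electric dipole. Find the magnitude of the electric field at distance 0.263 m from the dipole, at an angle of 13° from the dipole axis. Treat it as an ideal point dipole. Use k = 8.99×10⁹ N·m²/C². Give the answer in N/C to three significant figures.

E ≈ 361 N/C

Dipole moment p = qd = (1.20×10⁻⁸ C)(0.0310 m) = 3.72×10⁻¹⁰ C·m.
At angle θ the dipole field magnitude is E = (kp/r³)·√(1 + 3cos²θ).
kp/r³ = (8.99×10⁹)(3.72×10⁻¹⁰) / (0.263)³ = 183.8 N/C.
√(1 + 3cos²13°) = √(1 + 3·0.9494) = √3.8482 ≈ 1.9617.
E ≈ 183.8 × 1.962 = 360.6 N/C.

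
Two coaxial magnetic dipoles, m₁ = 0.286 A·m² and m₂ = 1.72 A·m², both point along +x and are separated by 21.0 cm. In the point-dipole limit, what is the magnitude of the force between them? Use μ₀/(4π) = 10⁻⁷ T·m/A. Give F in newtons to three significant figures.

F ≈ 1.52×10⁻⁴ N

On-axis B of dipole 1: B = (μ₀/4π)·2m₁/r³. Force on dipole 2: F = m₂·dB/dr.
dB/dr = −(μ₀/4π)·6m₁/r⁴, so |F| = (μ₀/4π)·6m₁m₂/r⁴.
F = 6(10⁻⁷)(0.286)(1.72)/(0.210)⁴ = 1.518×10⁻⁴ N.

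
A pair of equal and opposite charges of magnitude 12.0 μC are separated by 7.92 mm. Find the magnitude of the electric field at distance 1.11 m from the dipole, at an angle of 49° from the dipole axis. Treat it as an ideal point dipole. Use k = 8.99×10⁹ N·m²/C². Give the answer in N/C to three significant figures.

Dipole moment p = qd = (1.20×10⁻⁵ C)(0.00792 m) = 9.504×10⁻⁸ C·m.
At angle θ the dipole field magnitude is E = (kp/r³)·√(1 + 3cos²θ).
kp/r³ = (8.99×10⁹)(9.504×10⁻⁸) / (1.11)³ = 624.7 N/C.
√(1 + 3cos²49°) = √(1 + 3·0.4304) = √2.2912 ≈ 1.5137.
E ≈ 624.7 × 1.514 = 945.7 N/C.

E ≈ 946 N/C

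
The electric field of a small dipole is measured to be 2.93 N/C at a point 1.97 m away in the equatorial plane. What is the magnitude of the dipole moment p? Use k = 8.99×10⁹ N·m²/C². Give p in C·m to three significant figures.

In the equatorial plane E = kp/r³, so p = Er³/(k).
p = (2.93)·(1.97)³ / (8.99×10⁹) = 2.492×10⁻⁹ C·m.

p ≈ 2.49×10⁻⁹ C·m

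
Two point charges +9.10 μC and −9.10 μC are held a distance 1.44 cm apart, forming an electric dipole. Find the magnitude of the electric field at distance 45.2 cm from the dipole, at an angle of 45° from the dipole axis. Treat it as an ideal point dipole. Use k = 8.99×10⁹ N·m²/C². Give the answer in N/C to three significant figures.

Dipole moment p = qd = (9.10×10⁻⁶ C)(0.0144 m) = 1.31×10⁻⁷ C·m.
At angle θ the dipole field magnitude is E = (kp/r³)·√(1 + 3cos²θ).
kp/r³ = (8.99×10⁹)(1.31×10⁻⁷) / (0.452)³ = 1.275×10⁴ N/C.
√(1 + 3cos²45°) = √(1 + 3·0.5000) = √2.5000 ≈ 1.5811.
E ≈ 1.275×10⁴ × 1.581 = 2.016×10⁴ N/C.

E ≈ 2.02×10⁴ N/C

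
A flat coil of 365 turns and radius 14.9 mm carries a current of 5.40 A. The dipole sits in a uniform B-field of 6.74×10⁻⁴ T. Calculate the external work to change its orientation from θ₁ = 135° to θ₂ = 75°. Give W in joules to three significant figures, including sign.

m = NIA = NIπa² = 365·(5.40)·π·(0.0149)² = 1.375 A·m².
W_ext = ΔU = −mB cosθ₂ + mB cosθ₁ = mB(cosθ₁ − cosθ₂).
W = (1.375)(6.74×10⁻⁴)·(cos135° − cos75°) = (9.268×10⁻⁴)·(-0.9659) = -8.952×10⁻⁴ J.

W ≈ -8.95×10⁻⁴ J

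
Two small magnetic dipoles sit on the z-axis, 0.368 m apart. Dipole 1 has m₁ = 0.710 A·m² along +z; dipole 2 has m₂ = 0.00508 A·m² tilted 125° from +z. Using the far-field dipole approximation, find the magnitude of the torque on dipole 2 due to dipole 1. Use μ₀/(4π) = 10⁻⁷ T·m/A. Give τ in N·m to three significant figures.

τ ≈ 1.19×10⁻⁸ N·m

Dipole B is on the axis of dipole A, so B₁ there is axial: B₁ = (μ₀/4π)·2m₁/r³ along +z.
B₁ = 2(10⁻⁷)(0.710)/(0.368)³ = 2.849×10⁻⁶ T.
τ = m₂ B₁ sinθ.
τ = (0.00508)(2.849×10⁻⁶)·sin125° = 1.186×10⁻⁸ N·m.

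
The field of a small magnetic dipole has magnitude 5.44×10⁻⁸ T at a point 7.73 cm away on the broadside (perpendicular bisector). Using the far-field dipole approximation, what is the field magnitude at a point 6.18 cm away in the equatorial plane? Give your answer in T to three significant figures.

Dipole fields scale as 1/r³ in the far field; the geometry is the same at both points.
B₂ = B₁ · (r₁/r₂)³ = 5.44×10⁻⁸ · (7.73/6.18)³.
(r₁/r₂)³ = (1.251)³ = 1.957.
B₂ ≈ 1.065×10⁻⁷ T.

B ≈ 1.06×10⁻⁷ T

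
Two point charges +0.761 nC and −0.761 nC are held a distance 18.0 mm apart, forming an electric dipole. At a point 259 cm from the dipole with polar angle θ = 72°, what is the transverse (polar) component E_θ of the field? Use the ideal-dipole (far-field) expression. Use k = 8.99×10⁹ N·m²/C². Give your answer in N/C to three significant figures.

Dipole moment p = qd = (7.61×10⁻¹⁰ C)(0.0180 m) = 1.37×10⁻¹¹ C·m.
For a dipole, E_θ = (kp sinθ)/r³.
kp/r³ = (8.99×10⁹)(1.37×10⁻¹¹)/(2.59)³ = 0.007089 N/C.
E_θ = 0.007089·sin72° = 0.006742 N/C.

E_θ ≈ 0.00674 N/C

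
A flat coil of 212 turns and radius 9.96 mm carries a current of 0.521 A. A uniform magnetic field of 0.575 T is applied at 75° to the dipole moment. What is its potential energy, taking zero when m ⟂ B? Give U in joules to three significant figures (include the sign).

m = NIA = NIπa² = 212·(0.521)·π·(0.00996)² = 0.03442 A·m².
U = −m·B = −mB cosθ.
U = −(0.03442)(0.575)·cos75° = -0.005122 J.

U ≈ -0.00512 J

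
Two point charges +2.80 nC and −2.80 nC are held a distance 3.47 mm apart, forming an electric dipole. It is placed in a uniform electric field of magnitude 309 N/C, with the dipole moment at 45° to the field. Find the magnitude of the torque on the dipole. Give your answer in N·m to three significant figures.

τ ≈ 2.12×10⁻⁹ N·m

Dipole moment p = qd = (2.80×10⁻⁹ C)(0.00347 m) = 9.716×10⁻¹² C·m.
Torque on an electric dipole: τ = pE sinθ.
τ = (9.716×10⁻¹²)(309)·sin45° = 2.123×10⁻⁹ N·m.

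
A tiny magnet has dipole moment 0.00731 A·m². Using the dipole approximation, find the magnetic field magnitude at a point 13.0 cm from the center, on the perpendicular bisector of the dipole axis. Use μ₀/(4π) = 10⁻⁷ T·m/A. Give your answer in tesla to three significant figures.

B ≈ 3.33×10⁻⁷ T

In the equatorial plane B = (μ₀/4π)·m/r³ (half the axial value).
B = (10⁻⁷)·(0.00731) / (0.130)³ = 3.327×10⁻⁷ T.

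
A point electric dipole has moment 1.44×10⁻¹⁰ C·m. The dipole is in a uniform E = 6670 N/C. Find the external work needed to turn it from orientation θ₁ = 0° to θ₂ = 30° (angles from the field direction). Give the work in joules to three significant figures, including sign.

W ≈ 1.29×10⁻⁷ J

W_ext = ΔU = U(θ₂) − U(θ₁) = −pE cosθ₂ − (−pE cosθ₁) = pE(cosθ₁ − cosθ₂).
W = (1.44×10⁻¹⁰)(6670)·(cos0° − cos30°) = (9.605×10⁻⁷)·(+0.1340) = 1.287×10⁻⁷ J.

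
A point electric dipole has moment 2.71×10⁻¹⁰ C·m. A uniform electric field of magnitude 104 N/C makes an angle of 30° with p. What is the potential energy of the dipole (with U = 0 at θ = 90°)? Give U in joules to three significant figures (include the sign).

U ≈ -2.44×10⁻⁸ J

U = −p·E = −pE cosθ.
U = −(2.71×10⁻¹⁰)(104)·cos30° = -2.441×10⁻⁸ J.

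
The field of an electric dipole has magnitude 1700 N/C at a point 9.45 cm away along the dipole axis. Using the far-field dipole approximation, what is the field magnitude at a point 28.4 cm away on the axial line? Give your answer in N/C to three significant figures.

Dipole fields scale as 1/r³ in the far field; the geometry is the same at both points.
E₂ = E₁ · (r₁/r₂)³ = 1700 · (9.45/28.4)³.
(r₁/r₂)³ = (0.3327)³ = 0.03684.
E₂ ≈ 62.63 N/C.

E ≈ 62.6 N/C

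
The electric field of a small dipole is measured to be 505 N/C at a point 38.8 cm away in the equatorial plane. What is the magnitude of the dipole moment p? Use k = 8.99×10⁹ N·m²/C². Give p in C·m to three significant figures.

In the equatorial plane E = kp/r³, so p = Er³/(k).
p = (505)·(0.388)³ / (8.99×10⁹) = 3.281×10⁻⁹ C·m.

p ≈ 3.28×10⁻⁹ C·m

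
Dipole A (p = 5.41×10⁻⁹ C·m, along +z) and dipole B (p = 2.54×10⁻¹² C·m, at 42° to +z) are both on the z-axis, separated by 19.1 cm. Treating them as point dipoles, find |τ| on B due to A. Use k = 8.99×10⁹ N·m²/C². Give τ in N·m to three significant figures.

The second dipole sits on the axis of the first, so the field there is axial: E₁ = 2kp₁/r³ along +z.
E₁ = 2(8.99×10⁹)(5.41×10⁻⁹)/(0.191)³ = 1.396×10⁴ N/C.
Torque on the second dipole: τ = p₂ E₁ sinθ.
τ = (2.54×10⁻¹²)(1.396×10⁴)·sin42° = 2.373×10⁻⁸ N·m.

τ ≈ 2.37×10⁻⁸ N·m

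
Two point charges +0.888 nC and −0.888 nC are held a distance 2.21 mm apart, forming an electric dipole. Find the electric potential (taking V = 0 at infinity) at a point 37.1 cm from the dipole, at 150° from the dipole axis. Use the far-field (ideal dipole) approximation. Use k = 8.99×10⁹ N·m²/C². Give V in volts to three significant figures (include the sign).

Dipole moment p = qd = (8.88×10⁻¹⁰ C)(0.00221 m) = 1.962×10⁻¹² C·m.
The dipole potential is V = kp cosθ / r².
V = (8.99×10⁹)(1.962×10⁻¹²)·cos150° / (0.371)² = -0.1110 V.

V ≈ -0.111 V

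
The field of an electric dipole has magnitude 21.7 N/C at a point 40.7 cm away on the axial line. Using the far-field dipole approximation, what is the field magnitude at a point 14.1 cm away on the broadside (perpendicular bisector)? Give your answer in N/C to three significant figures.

Dipole fields scale as 1/r³ in the far field.
The axial field is twice the equatorial field at the same r, so the geometry factor is 1/2.
E₂ = E₁ · (1/2) · (r₁/r₂)³ = 21.7 · 0.5 · (40.7/14.1)³.
(r₁/r₂)³ = (2.887)³ = 24.05.
E₂ ≈ 260.9 N/C.

E ≈ 261 N/C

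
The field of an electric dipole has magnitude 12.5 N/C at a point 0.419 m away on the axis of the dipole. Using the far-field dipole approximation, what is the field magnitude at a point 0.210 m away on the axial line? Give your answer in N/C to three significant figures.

E ≈ 99.3 N/C

Dipole fields scale as 1/r³ in the far field; the geometry is the same at both points.
E₂ = E₁ · (r₁/r₂)³ = 12.5 · (0.419/0.210)³.
(r₁/r₂)³ = (1.995)³ = 7.943.
E₂ ≈ 99.29 N/C.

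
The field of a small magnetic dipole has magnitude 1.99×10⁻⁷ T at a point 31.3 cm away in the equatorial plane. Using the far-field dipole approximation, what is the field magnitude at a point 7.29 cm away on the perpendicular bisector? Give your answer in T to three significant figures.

B ≈ 1.58×10⁻⁵ T

Dipole fields scale as 1/r³ in the far field; the geometry is the same at both points.
B₂ = B₁ · (r₁/r₂)³ = 1.99×10⁻⁷ · (31.3/7.29)³.
(r₁/r₂)³ = (4.294)³ = 79.15.
B₂ ≈ 1.575×10⁻⁵ T.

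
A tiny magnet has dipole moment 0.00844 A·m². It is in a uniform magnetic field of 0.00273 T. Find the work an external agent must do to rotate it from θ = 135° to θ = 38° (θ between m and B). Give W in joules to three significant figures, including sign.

W_ext = ΔU = −mB cosθ₂ + mB cosθ₁ = mB(cosθ₁ − cosθ₂).
W = (0.00844)(0.00273)·(cos135° − cos38°) = (2.304×10⁻⁵)·(-1.4951) = -3.445×10⁻⁵ J.

W ≈ -3.44×10⁻⁵ J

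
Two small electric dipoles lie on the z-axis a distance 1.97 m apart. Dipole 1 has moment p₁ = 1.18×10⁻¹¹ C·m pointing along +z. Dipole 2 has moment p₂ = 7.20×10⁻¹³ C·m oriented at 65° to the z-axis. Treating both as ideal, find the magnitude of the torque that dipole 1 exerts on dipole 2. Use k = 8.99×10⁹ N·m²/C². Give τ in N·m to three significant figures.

The second dipole sits on the axis of the first, so the field there is axial: E₁ = 2kp₁/r³ along +z.
E₁ = 2(8.99×10⁹)(1.18×10⁻¹¹)/(1.97)³ = 0.02775 N/C.
Torque on the second dipole: τ = p₂ E₁ sinθ.
τ = (7.20×10⁻¹³)(0.02775)·sin65° = 1.811×10⁻¹⁴ N·m.

τ ≈ 1.81×10⁻¹⁴ N·m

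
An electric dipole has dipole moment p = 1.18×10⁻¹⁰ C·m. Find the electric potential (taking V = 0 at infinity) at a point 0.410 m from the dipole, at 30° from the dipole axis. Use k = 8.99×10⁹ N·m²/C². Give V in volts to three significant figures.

V ≈ 5.47 V

The dipole potential is V = kp cosθ / r².
V = (8.99×10⁹)(1.18×10⁻¹⁰)·cos30° / (0.410)² = 5.465 V.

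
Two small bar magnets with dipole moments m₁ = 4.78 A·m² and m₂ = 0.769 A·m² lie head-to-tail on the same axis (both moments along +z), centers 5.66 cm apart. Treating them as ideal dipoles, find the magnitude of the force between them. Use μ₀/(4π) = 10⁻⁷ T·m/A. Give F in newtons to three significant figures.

On-axis B of dipole 1: B = (μ₀/4π)·2m₁/r³. Force on dipole 2: F = m₂·dB/dr.
dB/dr = −(μ₀/4π)·6m₁/r⁴, so |F| = (μ₀/4π)·6m₁m₂/r⁴.
F = 6(10⁻⁷)(4.78)(0.769)/(0.0566)⁴ = 0.2149 N.

F ≈ 0.215 N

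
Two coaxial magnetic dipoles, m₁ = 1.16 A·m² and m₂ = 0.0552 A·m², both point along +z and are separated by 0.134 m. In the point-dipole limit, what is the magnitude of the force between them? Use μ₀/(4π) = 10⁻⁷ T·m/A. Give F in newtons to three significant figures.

F ≈ 1.19×10⁻⁴ N

On-axis B of dipole 1: B = (μ₀/4π)·2m₁/r³. Force on dipole 2: F = m₂·dB/dr.
dB/dr = −(μ₀/4π)·6m₁/r⁴, so |F| = (μ₀/4π)·6m₁m₂/r⁴.
F = 6(10⁻⁷)(1.16)(0.0552)/(0.134)⁴ = 1.192×10⁻⁴ N.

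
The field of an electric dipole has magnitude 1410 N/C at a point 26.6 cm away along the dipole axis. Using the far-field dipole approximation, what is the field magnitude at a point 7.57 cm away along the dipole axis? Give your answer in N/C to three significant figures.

E ≈ 6.12×10⁴ N/C

Dipole fields scale as 1/r³ in the far field; the geometry is the same at both points.
E₂ = E₁ · (r₁/r₂)³ = 1410 · (26.6/7.57)³.
(r₁/r₂)³ = (3.514)³ = 43.39.
E₂ ≈ 6.118×10⁴ N/C.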